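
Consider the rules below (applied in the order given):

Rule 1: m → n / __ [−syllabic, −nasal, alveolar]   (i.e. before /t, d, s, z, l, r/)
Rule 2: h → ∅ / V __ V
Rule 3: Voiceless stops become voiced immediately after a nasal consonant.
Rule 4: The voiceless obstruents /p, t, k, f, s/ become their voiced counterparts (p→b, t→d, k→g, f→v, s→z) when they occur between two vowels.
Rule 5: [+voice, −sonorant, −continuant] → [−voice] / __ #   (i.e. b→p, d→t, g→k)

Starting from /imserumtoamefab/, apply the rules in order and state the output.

inserundoamevap

Rule 1 (nasal place assimilation): /m/ precedes the alveolar consonant /s/, so it assimilates in place to [n]. /m/ precedes the alveolar consonant /t/, so it assimilates in place to [n]. /imserumtoamefab/ → inseruntoamefab.
Rule 2 (intervocalic h-deletion): no segment meets the environment; /inseruntoamefab/ is unchanged.
Rule 3 (post-nasal voicing): /t/ is a voiceless stop immediately after the nasal /n/, so it voices to [d]. /inseruntoamefab/ → inserundoamefab.
Rule 4 (intervocalic voicing): /f/ is a voiceless obstruent between vowels /e/ and /a/, so it voices to [v]. /inserundoamefab/ → inserundoamevab.
Rule 5 (final devoicing): /b/ is a voiced stop in word-final position, so it devoices to [p]. /inserundoamevab/ → inserundoamevap.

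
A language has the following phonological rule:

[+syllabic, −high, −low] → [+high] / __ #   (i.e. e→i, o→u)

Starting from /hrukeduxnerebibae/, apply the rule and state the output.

hrukeduxnerebibai

/e/ is a mid vowel in word-final position, so it raises to [i].
The other instances of /e/ do not occur in the required environment and remain unchanged.
Surface form: [hrukeduxnerebibai].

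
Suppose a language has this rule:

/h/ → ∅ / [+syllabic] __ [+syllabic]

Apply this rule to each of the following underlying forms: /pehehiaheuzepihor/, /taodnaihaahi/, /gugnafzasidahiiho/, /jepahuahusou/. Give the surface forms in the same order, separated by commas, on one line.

/pehehiaheuzepihor/: /h/ occurs between vowels /e/ and /e/, so it deletes. /h/ occurs between vowels /e/ and /i/, so it deletes. /h/ occurs between vowels /a/ and /e/, so it deletes. /h/ occurs between vowels /i/ and /o/, so it deletes. → [peeiaeuzepior].
/taodnaihaahi/: /h/ occurs between vowels /i/ and /a/, so it deletes. /h/ occurs between vowels /a/ and /i/, so it deletes. → [taodnaiaai].
/gugnafzasidahiiho/: /h/ occurs between vowels /a/ and /i/, so it deletes. /h/ occurs between vowels /i/ and /o/, so it deletes. → [gugnafzasidaiio].
/jepahuahusou/: /h/ occurs between vowels /a/ and /u/, so it deletes. /h/ occurs between vowels /a/ and /u/, so it deletes. → [jepauausou].

peeiaeuzepior, taodnaiaai, gugnafzasidaiio, jepauausou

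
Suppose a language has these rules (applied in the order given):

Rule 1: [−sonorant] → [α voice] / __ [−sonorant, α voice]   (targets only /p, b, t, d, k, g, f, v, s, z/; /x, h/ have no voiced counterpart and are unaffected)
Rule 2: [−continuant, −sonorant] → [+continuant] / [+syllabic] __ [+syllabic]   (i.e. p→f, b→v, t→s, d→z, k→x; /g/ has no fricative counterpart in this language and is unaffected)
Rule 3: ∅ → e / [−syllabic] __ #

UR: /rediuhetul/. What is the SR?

reziuhesule

Rule 1 (regressive voicing assimilation): no segment meets the environment; /rediuhetul/ is unchanged.
Rule 2 (intervocalic spirantization): /d/ is a stop between vowels /e/ and /i/, so it spirantizes to the fricative [z]. /t/ is a stop between vowels /e/ and /u/, so it spirantizes to the fricative [s]. /rediuhetul/ → reziuhesul.
Rule 3 (final e-epenthesis): the form ends in the consonant /l/, so [e] is inserted word-finally. /reziuhesul/ → reziuhesule.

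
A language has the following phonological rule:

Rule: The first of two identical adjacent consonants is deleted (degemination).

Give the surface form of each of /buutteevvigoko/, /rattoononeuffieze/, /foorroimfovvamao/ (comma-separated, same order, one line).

buuteevigoko, ratoononeufieze, fooroimfovamao

/buutteevvigoko/: /tt/ is a geminate; the first /t/ deletes. /vv/ is a geminate; the first /v/ deletes. → [buuteevigoko].
/rattoononeuffieze/: /tt/ is a geminate; the first /t/ deletes. /ff/ is a geminate; the first /f/ deletes. → [ratoononeufieze].
/foorroimfovvamao/: /rr/ is a geminate; the first /r/ deletes. /vv/ is a geminate; the first /v/ deletes. → [fooroimfovamao].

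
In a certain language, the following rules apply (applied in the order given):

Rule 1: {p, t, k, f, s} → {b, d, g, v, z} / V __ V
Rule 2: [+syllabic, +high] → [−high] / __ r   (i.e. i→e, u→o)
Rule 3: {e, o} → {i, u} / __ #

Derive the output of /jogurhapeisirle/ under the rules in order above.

Rule 1 (intervocalic voicing): /p/ is a voiceless obstruent between vowels /a/ and /e/, so it voices to [b]. /s/ is a voiceless obstruent between vowels /i/ and /i/, so it voices to [z]. /jogurhapeisirle/ → jogurhabeizirle.
Rule 2 (pre-rhotic lowering): /u/ is a high vowel immediately before /r/, so it lowers to [o]. /i/ is a high vowel immediately before /r/, so it lowers to [e]. /jogurhabeizirle/ → jogorhabeizerle.
Rule 3 (final vowel raising): /e/ is a mid vowel in word-final position, so it raises to [i]. /jogorhabeizerle/ → jogorhabeizerli.

jogorhabeizerli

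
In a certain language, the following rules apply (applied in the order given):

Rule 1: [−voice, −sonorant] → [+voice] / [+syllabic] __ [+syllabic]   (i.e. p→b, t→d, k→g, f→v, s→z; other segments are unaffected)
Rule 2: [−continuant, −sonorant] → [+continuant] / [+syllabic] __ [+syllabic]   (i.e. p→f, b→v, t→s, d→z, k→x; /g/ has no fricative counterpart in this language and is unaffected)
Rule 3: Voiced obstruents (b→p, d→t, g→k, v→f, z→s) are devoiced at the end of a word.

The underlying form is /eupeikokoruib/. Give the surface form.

euveigogoruip

Rule 1 (intervocalic voicing): /p/ is a voiceless obstruent between vowels /u/ and /e/, so it voices to [b]. /k/ is a voiceless obstruent between vowels /i/ and /o/, so it voices to [g]. /k/ is a voiceless obstruent between vowels /o/ and /o/, so it voices to [g]. /eupeikokoruib/ → eubeigogoruib.
Rule 2 (intervocalic spirantization): /b/ is a stop between vowels /u/ and /e/, so it spirantizes to the fricative [v]. /eubeigogoruib/ → euveigogoruib.
Rule 3 (final devoicing): /b/ is a voiced obstruent in word-final position, so it devoices to [p]. /euveigogoruib/ → euveigogoruip.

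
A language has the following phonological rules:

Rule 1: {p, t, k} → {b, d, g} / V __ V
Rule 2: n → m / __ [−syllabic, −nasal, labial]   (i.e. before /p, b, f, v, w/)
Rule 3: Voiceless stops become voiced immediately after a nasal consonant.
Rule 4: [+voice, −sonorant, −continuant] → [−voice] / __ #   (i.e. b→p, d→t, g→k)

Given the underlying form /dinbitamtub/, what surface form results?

Rule 1 (intervocalic voicing): /t/ is a voiceless stop between vowels /i/ and /a/, so it voices to [d]. /dinbitamtub/ → dinbidamtub.
Rule 2 (nasal place assimilation): /n/ precedes the labial consonant /b/, so it assimilates in place to [m]. /dinbidamtub/ → dimbidamtub.
Rule 3 (post-nasal voicing): /t/ is a voiceless stop immediately after the nasal /m/, so it voices to [d]. /dimbidamtub/ → dimbidamdub.
Rule 4 (final devoicing): /b/ is a voiced stop in word-final position, so it devoices to [p]. /dimbidamdub/ → dimbidamdup.

dimbidamdup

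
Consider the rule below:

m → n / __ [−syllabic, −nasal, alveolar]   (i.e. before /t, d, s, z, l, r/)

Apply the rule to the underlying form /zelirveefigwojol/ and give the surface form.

zelirveefigwojol

No segment of /zelirveefigwojol/ meets the structural description of the rule, so the form surfaces unchanged.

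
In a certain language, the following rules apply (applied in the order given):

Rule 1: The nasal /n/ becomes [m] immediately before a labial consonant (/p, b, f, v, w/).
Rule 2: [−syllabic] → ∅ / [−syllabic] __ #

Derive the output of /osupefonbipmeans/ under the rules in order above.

osupefombipmean

Rule 1 (nasal place assimilation): /n/ precedes the labial consonant /b/, so it assimilates in place to [m]. /osupefonbipmeans/ → osupefombipmeans.
Rule 2 (final cluster simplification): /s/ is the second consonant of a word-final cluster /ns/, so it deletes. /osupefombipmeans/ → osupefombipmean.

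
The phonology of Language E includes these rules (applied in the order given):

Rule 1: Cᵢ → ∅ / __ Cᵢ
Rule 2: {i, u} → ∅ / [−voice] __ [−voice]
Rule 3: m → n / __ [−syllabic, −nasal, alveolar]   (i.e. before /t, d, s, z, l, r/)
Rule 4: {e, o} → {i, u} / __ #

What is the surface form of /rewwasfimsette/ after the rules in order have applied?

rewasfinseti

Rule 1 (degemination): /ww/ is a geminate; the first /w/ deletes. /tt/ is a geminate; the first /t/ deletes. /rewwasfimsette/ → rewasfimsete.
Rule 2 (high vowel syncope): no segment meets the environment; /rewasfimsete/ is unchanged.
Rule 3 (nasal place assimilation): /m/ precedes the alveolar consonant /s/, so it assimilates in place to [n]. /rewasfimsete/ → rewasfinsete.
Rule 4 (final vowel raising): /e/ is a mid vowel in word-final position, so it raises to [i]. /rewasfinsete/ → rewasfinseti.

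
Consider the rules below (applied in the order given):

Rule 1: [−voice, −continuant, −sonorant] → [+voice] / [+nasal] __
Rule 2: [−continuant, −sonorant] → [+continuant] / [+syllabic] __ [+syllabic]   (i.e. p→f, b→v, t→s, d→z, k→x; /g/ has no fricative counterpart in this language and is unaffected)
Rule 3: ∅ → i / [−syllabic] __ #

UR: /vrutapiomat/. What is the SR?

Rule 1 (post-nasal voicing): no segment meets the environment; /vrutapiomat/ is unchanged.
Rule 2 (intervocalic spirantization): /t/ is a stop between vowels /u/ and /a/, so it spirantizes to the fricative [s]. /p/ is a stop between vowels /a/ and /i/, so it spirantizes to the fricative [f]. /vrutapiomat/ → vrusafiomat.
Rule 3 (final i-epenthesis): the form ends in the consonant /t/, so [i] is inserted word-finally. /vrusafiomat/ → vrusafiomati.

vrusafiomati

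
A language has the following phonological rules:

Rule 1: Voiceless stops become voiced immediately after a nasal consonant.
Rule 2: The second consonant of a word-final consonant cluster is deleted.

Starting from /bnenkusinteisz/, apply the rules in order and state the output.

bnengusindeis

Rule 1 (post-nasal voicing): /k/ is a voiceless stop immediately after the nasal /n/, so it voices to [g]. /t/ is a voiceless stop immediately after the nasal /n/, so it voices to [d]. /bnenkusinteisz/ → bnengusindeisz.
Rule 2 (final cluster simplification): /z/ is the second consonant of a word-final cluster /sz/, so it deletes. /bnengusindeisz/ → bnengusindeis.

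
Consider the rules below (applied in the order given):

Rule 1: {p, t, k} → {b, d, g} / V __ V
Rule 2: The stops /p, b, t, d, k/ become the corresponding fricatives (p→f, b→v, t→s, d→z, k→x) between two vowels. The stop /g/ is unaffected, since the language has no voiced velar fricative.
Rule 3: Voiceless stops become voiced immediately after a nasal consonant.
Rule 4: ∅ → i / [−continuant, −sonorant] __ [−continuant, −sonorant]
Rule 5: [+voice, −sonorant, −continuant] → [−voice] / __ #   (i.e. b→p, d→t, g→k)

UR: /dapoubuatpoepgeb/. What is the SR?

davouvuatipoepigep

Rule 1 (intervocalic voicing): /p/ is a voiceless stop between vowels /a/ and /o/, so it voices to [b]. /dapoubuatpoepgeb/ → daboubuatpoepgeb.
Rule 2 (intervocalic spirantization): /b/ is a stop between vowels /a/ and /o/, so it spirantizes to the fricative [v]. /b/ is a stop between vowels /u/ and /u/, so it spirantizes to the fricative [v]. /daboubuatpoepgeb/ → davouvuatpoepgeb.
Rule 3 (post-nasal voicing): no segment meets the environment; /davouvuatpoepgeb/ is unchanged.
Rule 4 (stop-cluster i-epenthesis): /t/ and /p/ form a stop–stop cluster, so [i] is inserted between them. /p/ and /g/ form a stop–stop cluster, so [i] is inserted between them. /davouvuatpoepgeb/ → davouvuatipoepigeb.
Rule 5 (final devoicing): /b/ is a voiced stop in word-final position, so it devoices to [p]. /davouvuatipoepigeb/ → davouvuatipoepigep.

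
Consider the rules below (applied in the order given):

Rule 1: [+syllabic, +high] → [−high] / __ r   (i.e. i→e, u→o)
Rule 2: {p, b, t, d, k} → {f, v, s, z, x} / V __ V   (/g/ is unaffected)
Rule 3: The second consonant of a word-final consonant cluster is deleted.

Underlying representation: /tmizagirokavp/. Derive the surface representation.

tmizageroxav

Rule 1 (pre-rhotic lowering): /i/ is a high vowel immediately before /r/, so it lowers to [e]. /tmizagirokavp/ → tmizagerokavp.
Rule 2 (intervocalic spirantization): /k/ is a stop between vowels /o/ and /a/, so it spirantizes to the fricative [x]. /tmizagerokavp/ → tmizageroxavp.
Rule 3 (final cluster simplification): /p/ is the second consonant of a word-final cluster /vp/, so it deletes. /tmizageroxavp/ → tmizageroxav.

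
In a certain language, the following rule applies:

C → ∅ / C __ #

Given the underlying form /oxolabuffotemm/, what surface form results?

oxolabuffotem

/m/ is the second consonant of a word-final cluster /mm/, so it deletes.
Surface form: [oxolabuffotem].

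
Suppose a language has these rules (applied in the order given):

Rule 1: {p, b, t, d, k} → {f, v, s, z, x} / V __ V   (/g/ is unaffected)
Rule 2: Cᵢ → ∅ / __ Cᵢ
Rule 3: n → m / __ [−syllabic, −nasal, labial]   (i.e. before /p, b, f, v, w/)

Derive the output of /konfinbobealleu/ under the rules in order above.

Rule 1 (intervocalic spirantization): /b/ is a stop between vowels /o/ and /e/, so it spirantizes to the fricative [v]. /konfinbobealleu/ → konfinbovealleu.
Rule 2 (degemination): /ll/ is a geminate; the first /l/ deletes. /konfinbovealleu/ → konfinbovealeu.
Rule 3 (nasal place assimilation): /n/ precedes the labial consonant /f/, so it assimilates in place to [m]. /n/ precedes the labial consonant /b/, so it assimilates in place to [m]. /konfinbovealeu/ → komfimbovealeu.

komfimbovealeu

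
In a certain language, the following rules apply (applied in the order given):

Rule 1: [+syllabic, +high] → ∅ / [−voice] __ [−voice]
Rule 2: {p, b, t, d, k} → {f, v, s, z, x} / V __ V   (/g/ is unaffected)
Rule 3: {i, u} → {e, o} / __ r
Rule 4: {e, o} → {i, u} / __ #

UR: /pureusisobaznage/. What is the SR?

Rule 1 (high vowel syncope): /i/ is a high vowel flanked by voiceless consonants /s/ and /s/, so it deletes. /pureusisobaznage/ → pureussobaznage.
Rule 2 (intervocalic spirantization): /b/ is a stop between vowels /o/ and /a/, so it spirantizes to the fricative [v]. /pureussobaznage/ → pureussovaznage.
Rule 3 (pre-rhotic lowering): /u/ is a high vowel immediately before /r/, so it lowers to [o]. /pureussovaznage/ → poreussovaznage.
Rule 4 (final vowel raising): /e/ is a mid vowel in word-final position, so it raises to [i]. /poreussovaznage/ → poreussovaznagi.

poreussovaznagi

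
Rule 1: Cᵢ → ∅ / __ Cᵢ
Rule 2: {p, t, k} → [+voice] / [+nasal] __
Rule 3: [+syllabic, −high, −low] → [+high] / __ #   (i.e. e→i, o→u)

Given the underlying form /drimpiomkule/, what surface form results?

drimbiomguli

Rule 1 (degemination): no segment meets the environment; /drimpiomkule/ is unchanged.
Rule 2 (post-nasal voicing): /p/ is a voiceless stop immediately after the nasal /m/, so it voices to [b]. /k/ is a voiceless stop immediately after the nasal /m/, so it voices to [g]. /drimpiomkule/ → drimbiomgule.
Rule 3 (final vowel raising): /e/ is a mid vowel in word-final position, so it raises to [i]. /drimbiomgule/ → drimbiomguli.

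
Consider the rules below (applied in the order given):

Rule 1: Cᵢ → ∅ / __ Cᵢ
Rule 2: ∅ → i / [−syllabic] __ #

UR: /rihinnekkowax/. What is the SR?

rihinekowaxi

Rule 1 (degemination): /nn/ is a geminate; the first /n/ deletes. /kk/ is a geminate; the first /k/ deletes. /rihinnekkowax/ → rihinekowax.
Rule 2 (final i-epenthesis): the form ends in the consonant /x/, so [i] is inserted word-finally. /rihinekowax/ → rihinekowaxi.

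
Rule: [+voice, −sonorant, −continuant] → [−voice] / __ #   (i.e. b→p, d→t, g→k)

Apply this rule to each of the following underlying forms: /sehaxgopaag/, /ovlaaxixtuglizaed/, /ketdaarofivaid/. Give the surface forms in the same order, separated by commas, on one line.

sehaxgopaak, ovlaaxixtuglizaet, ketdaarofivait

/sehaxgopaag/: /g/ is a voiced stop in word-final position, so it devoices to [k]. → [sehaxgopaak].
/ovlaaxixtuglizaed/: /d/ is a voiced stop in word-final position, so it devoices to [t]. → [ovlaaxixtuglizaet].
/ketdaarofivaid/: /d/ is a voiced stop in word-final position, so it devoices to [t]. → [ketdaarofivait].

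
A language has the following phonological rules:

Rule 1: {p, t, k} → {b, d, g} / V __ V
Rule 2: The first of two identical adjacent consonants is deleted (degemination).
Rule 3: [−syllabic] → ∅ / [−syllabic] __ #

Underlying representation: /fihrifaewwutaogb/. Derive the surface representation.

fihrifaewudaog

Rule 1 (intervocalic voicing): /t/ is a voiceless stop between vowels /u/ and /a/, so it voices to [d]. /fihrifaewwutaogb/ → fihrifaewwudaogb.
Rule 2 (degemination): /ww/ is a geminate; the first /w/ deletes. /fihrifaewwudaogb/ → fihrifaewudaogb.
Rule 3 (final cluster simplification): /b/ is the second consonant of a word-final cluster /gb/, so it deletes. /fihrifaewudaogb/ → fihrifaewudaog.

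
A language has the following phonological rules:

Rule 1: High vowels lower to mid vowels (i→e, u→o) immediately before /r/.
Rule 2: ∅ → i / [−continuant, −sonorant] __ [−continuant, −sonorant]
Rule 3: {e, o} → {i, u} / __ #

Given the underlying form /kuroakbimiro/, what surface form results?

koroakibimeru

Rule 1 (pre-rhotic lowering): /u/ is a high vowel immediately before /r/, so it lowers to [o]. /i/ is a high vowel immediately before /r/, so it lowers to [e]. /kuroakbimiro/ → koroakbimero.
Rule 2 (stop-cluster i-epenthesis): /k/ and /b/ form a stop–stop cluster, so [i] is inserted between them. /koroakbimero/ → koroakibimero.
Rule 3 (final vowel raising): /o/ is a mid vowel in word-final position, so it raises to [u]. /koroakibimero/ → koroakibimeru.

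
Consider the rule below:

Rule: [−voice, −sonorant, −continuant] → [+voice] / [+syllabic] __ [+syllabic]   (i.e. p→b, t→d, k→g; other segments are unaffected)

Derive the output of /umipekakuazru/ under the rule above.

umibegaguazru

/p/ is a voiceless stop between vowels /i/ and /e/, so it voices to [b].
/k/ is a voiceless stop between vowels /e/ and /a/, so it voices to [g].
/k/ is a voiceless stop between vowels /a/ and /u/, so it voices to [g].
Surface form: [umibegaguazru].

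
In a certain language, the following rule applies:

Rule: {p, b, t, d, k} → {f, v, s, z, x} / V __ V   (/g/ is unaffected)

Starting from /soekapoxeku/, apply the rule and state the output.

/k/ is a stop between vowels /e/ and /a/, so it spirantizes to the fricative [x].
/p/ is a stop between vowels /a/ and /o/, so it spirantizes to the fricative [f].
/k/ is a stop between vowels /e/ and /u/, so it spirantizes to the fricative [x].
Surface form: [soexafoxexu].

soexafoxexu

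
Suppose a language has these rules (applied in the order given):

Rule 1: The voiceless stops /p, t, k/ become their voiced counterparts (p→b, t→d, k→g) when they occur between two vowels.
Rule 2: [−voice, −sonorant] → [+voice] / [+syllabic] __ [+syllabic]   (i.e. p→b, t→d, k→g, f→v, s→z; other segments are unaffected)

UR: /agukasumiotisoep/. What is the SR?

Rule 1 (intervocalic voicing): /k/ is a voiceless stop between vowels /u/ and /a/, so it voices to [g]. /t/ is a voiceless stop between vowels /o/ and /i/, so it voices to [d]. /agukasumiotisoep/ → agugasumiodisoep.
Rule 2 (intervocalic voicing): /s/ is a voiceless obstruent between vowels /a/ and /u/, so it voices to [z]. /s/ is a voiceless obstruent between vowels /i/ and /o/, so it voices to [z]. /agugasumiodisoep/ → agugazumiodizoep.

agugazumiodizoep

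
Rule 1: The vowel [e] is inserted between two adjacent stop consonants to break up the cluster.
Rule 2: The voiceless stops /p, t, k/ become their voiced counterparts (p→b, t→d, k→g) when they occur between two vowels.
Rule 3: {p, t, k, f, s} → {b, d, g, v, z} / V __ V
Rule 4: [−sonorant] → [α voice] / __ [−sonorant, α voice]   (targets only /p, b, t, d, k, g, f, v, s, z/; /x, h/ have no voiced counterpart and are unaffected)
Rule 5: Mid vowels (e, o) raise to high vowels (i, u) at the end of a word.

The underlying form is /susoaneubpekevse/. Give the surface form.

Rule 1 (stop-cluster e-epenthesis): /b/ and /p/ form a stop–stop cluster, so [e] is inserted between them. /susoaneubpekevse/ → susoaneubepekevse.
Rule 2 (intervocalic voicing): /p/ is a voiceless stop between vowels /e/ and /e/, so it voices to [b]. /k/ is a voiceless stop between vowels /e/ and /e/, so it voices to [g]. /susoaneubepekevse/ → susoaneubebegevse.
Rule 3 (intervocalic voicing): /s/ is a voiceless obstruent between vowels /u/ and /o/, so it voices to [z]. /susoaneubebegevse/ → suzoaneubebegevse.
Rule 4 (regressive voicing assimilation): /v/ precedes the voiceless obstruent /s/, so it devoices to [f] by assimilation. /suzoaneubebegevse/ → suzoaneubebegefse.
Rule 5 (final vowel raising): /e/ is a mid vowel in word-final position, so it raises to [i]. /suzoaneubebegefse/ → suzoaneubebegefsi.

suzoaneubebegefsi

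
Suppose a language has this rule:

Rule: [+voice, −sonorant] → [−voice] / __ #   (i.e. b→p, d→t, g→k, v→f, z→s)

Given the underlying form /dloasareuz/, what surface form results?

dloasareus

Scanning /dloasareuz/: /d/ at position 1 is not in the conditioning environment; /z/ is a voiced obstruent in word-final position, so it devoices to [s].
Result: [dloasareus].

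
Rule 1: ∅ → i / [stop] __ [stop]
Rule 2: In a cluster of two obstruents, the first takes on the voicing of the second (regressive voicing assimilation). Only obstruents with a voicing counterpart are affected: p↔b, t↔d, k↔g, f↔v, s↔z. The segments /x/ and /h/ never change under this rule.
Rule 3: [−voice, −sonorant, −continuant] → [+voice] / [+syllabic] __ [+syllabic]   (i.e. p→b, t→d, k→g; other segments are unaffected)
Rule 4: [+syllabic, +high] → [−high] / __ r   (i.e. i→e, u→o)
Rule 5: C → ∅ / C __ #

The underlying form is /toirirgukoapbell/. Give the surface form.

toerergugoabibel

Rule 1 (stop-cluster i-epenthesis): /p/ and /b/ form a stop–stop cluster, so [i] is inserted between them. /toirirgukoapbell/ → toirirgukoapibell.
Rule 2 (regressive voicing assimilation): no segment meets the environment; /toirirgukoapibell/ is unchanged.
Rule 3 (intervocalic voicing): /k/ is a voiceless stop between vowels /u/ and /o/, so it voices to [g]. /p/ is a voiceless stop between vowels /a/ and /i/, so it voices to [b]. /toirirgukoapibell/ → toirirgugoabibell.
Rule 4 (pre-rhotic lowering): /i/ is a high vowel immediately before /r/, so it lowers to [e]. /i/ is a high vowel immediately before /r/, so it lowers to [e]. /toirirgugoabibell/ → toerergugoabibell.
Rule 5 (final cluster simplification): /l/ is the second consonant of a word-final cluster /ll/, so it deletes. /toerergugoabibell/ → toerergugoabibel.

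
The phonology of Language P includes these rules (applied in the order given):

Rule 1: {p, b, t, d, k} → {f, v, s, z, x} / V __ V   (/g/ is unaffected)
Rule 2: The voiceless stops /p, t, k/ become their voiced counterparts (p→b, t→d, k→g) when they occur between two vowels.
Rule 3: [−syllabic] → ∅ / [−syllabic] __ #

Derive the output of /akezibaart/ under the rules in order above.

Rule 1 (intervocalic spirantization): /k/ is a stop between vowels /a/ and /e/, so it spirantizes to the fricative [x]. /b/ is a stop between vowels /i/ and /a/, so it spirantizes to the fricative [v]. /akezibaart/ → axezivaart.
Rule 2 (intervocalic voicing): no segment meets the environment; /axezivaart/ is unchanged.
Rule 3 (final cluster simplification): /t/ is the second consonant of a word-final cluster /rt/, so it deletes. /axezivaart/ → axezivaar.

axezivaar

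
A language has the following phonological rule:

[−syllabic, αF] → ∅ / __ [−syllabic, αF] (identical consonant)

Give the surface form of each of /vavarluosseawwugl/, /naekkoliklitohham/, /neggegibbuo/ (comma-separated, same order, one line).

vavarluoseawugl, naekoliklitoham, negegibuo

/vavarluosseawwugl/: /ss/ is a geminate; the first /s/ deletes. /ww/ is a geminate; the first /w/ deletes. → [vavarluoseawugl].
/naekkoliklitohham/: /kk/ is a geminate; the first /k/ deletes. /hh/ is a geminate; the first /h/ deletes. → [naekoliklitoham].
/neggegibbuo/: /gg/ is a geminate; the first /g/ deletes. /bb/ is a geminate; the first /b/ deletes. → [negegibuo].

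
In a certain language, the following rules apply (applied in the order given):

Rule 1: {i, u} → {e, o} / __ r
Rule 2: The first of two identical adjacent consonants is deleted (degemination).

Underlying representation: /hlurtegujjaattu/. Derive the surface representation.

hlortegujaatu

Rule 1 (pre-rhotic lowering): /u/ is a high vowel immediately before /r/, so it lowers to [o]. /hlurtegujjaattu/ → hlortegujjaattu.
Rule 2 (degemination): /jj/ is a geminate; the first /j/ deletes. /tt/ is a geminate; the first /t/ deletes. /hlortegujjaattu/ → hlortegujaatu.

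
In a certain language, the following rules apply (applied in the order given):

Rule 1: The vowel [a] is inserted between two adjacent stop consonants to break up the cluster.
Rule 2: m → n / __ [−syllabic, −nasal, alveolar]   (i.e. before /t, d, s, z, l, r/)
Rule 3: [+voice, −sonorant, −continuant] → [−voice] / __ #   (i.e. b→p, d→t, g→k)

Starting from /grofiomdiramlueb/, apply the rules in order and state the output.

Rule 1 (stop-cluster a-epenthesis): no segment meets the environment; /grofiomdiramlueb/ is unchanged.
Rule 2 (nasal place assimilation): /m/ precedes the alveolar consonant /d/, so it assimilates in place to [n]. /m/ precedes the alveolar consonant /l/, so it assimilates in place to [n]. /grofiomdiramlueb/ → grofiondiranlueb.
Rule 3 (final devoicing): /b/ is a voiced stop in word-final position, so it devoices to [p]. /grofiondiranlueb/ → grofiondiranluep.

grofiondiranluep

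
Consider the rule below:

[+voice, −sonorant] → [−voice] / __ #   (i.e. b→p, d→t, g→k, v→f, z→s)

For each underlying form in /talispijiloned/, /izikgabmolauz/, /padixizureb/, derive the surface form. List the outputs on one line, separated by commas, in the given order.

talispijilonet, izikgabmolaus, padixizurep

/talispijiloned/: /d/ is a voiced obstruent in word-final position, so it devoices to [t]. → [talispijilonet].
/izikgabmolauz/: /z/ is a voiced obstruent in word-final position, so it devoices to [s]. → [izikgabmolaus].
/padixizureb/: /b/ is a voiced obstruent in word-final position, so it devoices to [p]. → [padixizurep].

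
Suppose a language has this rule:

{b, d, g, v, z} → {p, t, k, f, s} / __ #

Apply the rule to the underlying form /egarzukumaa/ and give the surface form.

egarzukumaa

No segment of /egarzukumaa/ meets the structural description of the rule, so the form surfaces unchanged.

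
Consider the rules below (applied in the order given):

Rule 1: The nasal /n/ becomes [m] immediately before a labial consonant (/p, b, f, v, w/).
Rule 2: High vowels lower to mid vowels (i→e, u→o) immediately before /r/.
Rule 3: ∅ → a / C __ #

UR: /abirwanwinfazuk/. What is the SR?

Rule 1 (nasal place assimilation): /n/ precedes the labial consonant /w/, so it assimilates in place to [m]. /n/ precedes the labial consonant /f/, so it assimilates in place to [m]. /abirwanwinfazuk/ → abirwamwimfazuk.
Rule 2 (pre-rhotic lowering): /i/ is a high vowel immediately before /r/, so it lowers to [e]. /abirwamwimfazuk/ → aberwamwimfazuk.
Rule 3 (final a-epenthesis): the form ends in the consonant /k/, so [a] is inserted word-finally. /aberwamwimfazuk/ → aberwamwimfazuka.

aberwamwimfazuka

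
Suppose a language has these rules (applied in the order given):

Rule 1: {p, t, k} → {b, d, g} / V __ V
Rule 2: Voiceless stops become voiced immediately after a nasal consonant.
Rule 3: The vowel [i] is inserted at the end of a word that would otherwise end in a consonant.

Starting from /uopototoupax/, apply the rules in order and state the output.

Rule 1 (intervocalic voicing): /p/ is a voiceless stop between vowels /o/ and /o/, so it voices to [b]. /t/ is a voiceless stop between vowels /o/ and /o/, so it voices to [d]. /t/ is a voiceless stop between vowels /o/ and /o/, so it voices to [d]. /p/ is a voiceless stop between vowels /u/ and /a/, so it voices to [b]. /uopototoupax/ → uobododoubax.
Rule 2 (post-nasal voicing): no segment meets the environment; /uobododoubax/ is unchanged.
Rule 3 (final i-epenthesis): the form ends in the consonant /x/, so [i] is inserted word-finally. /uobododoubax/ → uobododoubaxi.

uobododoubaxi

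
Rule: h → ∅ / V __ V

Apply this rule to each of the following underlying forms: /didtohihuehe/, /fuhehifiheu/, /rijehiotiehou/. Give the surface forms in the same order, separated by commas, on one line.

didtoiuee, fueifieu, rijeiotieou

/didtohihuehe/: /h/ occurs between vowels /o/ and /i/, so it deletes. /h/ occurs between vowels /i/ and /u/, so it deletes. /h/ occurs between vowels /e/ and /e/, so it deletes. → [didtoiuee].
/fuhehifiheu/: /h/ occurs between vowels /u/ and /e/, so it deletes. /h/ occurs between vowels /e/ and /i/, so it deletes. /h/ occurs between vowels /i/ and /e/, so it deletes. → [fueifieu].
/rijehiotiehou/: /h/ occurs between vowels /e/ and /i/, so it deletes. /h/ occurs between vowels /e/ and /o/, so it deletes. → [rijeiotieou].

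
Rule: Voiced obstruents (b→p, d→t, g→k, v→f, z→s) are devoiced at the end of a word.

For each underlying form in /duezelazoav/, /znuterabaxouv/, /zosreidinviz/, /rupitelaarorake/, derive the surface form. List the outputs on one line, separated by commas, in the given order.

/duezelazoav/: /v/ is a voiced obstruent in word-final position, so it devoices to [f]. → [duezelazoaf].
/znuterabaxouv/: /v/ is a voiced obstruent in word-final position, so it devoices to [f]. → [znuterabaxouf].
/zosreidinviz/: /z/ is a voiced obstruent in word-final position, so it devoices to [s]. → [zosreidinvis].
/rupitelaarorake/: the rule's environment is not met; surfaces unchanged as [rupitelaarorake].

duezelazoaf, znuterabaxouf, zosreidinvis, rupitelaarorake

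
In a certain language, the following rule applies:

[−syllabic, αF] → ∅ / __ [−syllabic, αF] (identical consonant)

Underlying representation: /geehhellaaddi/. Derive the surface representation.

geehelaadi

/hh/ is a geminate; the first /h/ deletes.
/ll/ is a geminate; the first /l/ deletes.
/dd/ is a geminate; the first /d/ deletes.
The other instances of /g/, /h/, /l/, /d/ do not occur in the required environment and remain unchanged.
Surface form: [geehelaadi].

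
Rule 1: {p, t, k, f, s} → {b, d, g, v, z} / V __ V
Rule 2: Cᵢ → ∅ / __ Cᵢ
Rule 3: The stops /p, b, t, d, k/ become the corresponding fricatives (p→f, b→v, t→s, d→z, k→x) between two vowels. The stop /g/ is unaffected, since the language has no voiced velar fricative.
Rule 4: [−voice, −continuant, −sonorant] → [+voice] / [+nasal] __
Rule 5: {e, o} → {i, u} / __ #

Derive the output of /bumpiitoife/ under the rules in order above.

bumbiizoivi

Rule 1 (intervocalic voicing): /t/ is a voiceless obstruent between vowels /i/ and /o/, so it voices to [d]. /f/ is a voiceless obstruent between vowels /i/ and /e/, so it voices to [v]. /bumpiitoife/ → bumpiidoive.
Rule 2 (degemination): no segment meets the environment; /bumpiidoive/ is unchanged.
Rule 3 (intervocalic spirantization): /d/ is a stop between vowels /i/ and /o/, so it spirantizes to the fricative [z]. /bumpiidoive/ → bumpiizoive.
Rule 4 (post-nasal voicing): /p/ is a voiceless stop immediately after the nasal /m/, so it voices to [b]. /bumpiizoive/ → bumbiizoive.
Rule 5 (final vowel raising): /e/ is a mid vowel in word-final position, so it raises to [i]. /bumbiizoive/ → bumbiizoivi.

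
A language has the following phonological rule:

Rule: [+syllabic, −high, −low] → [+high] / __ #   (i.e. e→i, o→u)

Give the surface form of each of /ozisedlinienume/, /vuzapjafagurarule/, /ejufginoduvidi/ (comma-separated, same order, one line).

ozisedlinienumi, vuzapjafaguraruli, ejufginoduvidi

/ozisedlinienume/: /e/ is a mid vowel in word-final position, so it raises to [i]. → [ozisedlinienumi].
/vuzapjafagurarule/: /e/ is a mid vowel in word-final position, so it raises to [i]. → [vuzapjafaguraruli].
/ejufginoduvidi/: the rule's environment is not met; surfaces unchanged as [ejufginoduvidi].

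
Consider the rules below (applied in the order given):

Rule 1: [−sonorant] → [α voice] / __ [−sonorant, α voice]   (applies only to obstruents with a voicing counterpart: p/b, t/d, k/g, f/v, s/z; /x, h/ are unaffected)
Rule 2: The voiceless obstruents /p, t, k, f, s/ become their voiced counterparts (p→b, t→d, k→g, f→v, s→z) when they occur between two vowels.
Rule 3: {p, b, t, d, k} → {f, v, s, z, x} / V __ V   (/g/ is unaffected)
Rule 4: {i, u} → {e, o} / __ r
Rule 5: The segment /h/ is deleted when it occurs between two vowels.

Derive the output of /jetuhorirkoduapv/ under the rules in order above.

jezuorerkozuabv

Rule 1 (regressive voicing assimilation): /p/ precedes the voiced obstruent /v/, so it voices to [b] by assimilation. /jetuhorirkoduapv/ → jetuhorirkoduabv.
Rule 2 (intervocalic voicing): /t/ is a voiceless obstruent between vowels /e/ and /u/, so it voices to [d]. /jetuhorirkoduabv/ → jeduhorirkoduabv.
Rule 3 (intervocalic spirantization): /d/ is a stop between vowels /e/ and /u/, so it spirantizes to the fricative [z]. /d/ is a stop between vowels /o/ and /u/, so it spirantizes to the fricative [z]. /jeduhorirkoduabv/ → jezuhorirkozuabv.
Rule 4 (pre-rhotic lowering): /i/ is a high vowel immediately before /r/, so it lowers to [e]. /jezuhorirkozuabv/ → jezuhorerkozuabv.
Rule 5 (intervocalic h-deletion): /h/ occurs between vowels /u/ and /o/, so it deletes. /jezuhorerkozuabv/ → jezuorerkozuabv.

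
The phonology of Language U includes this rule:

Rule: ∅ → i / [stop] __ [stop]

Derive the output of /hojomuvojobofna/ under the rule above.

hojomuvojobofna

No segment of /hojomuvojobofna/ meets the structural description of the rule, so the form surfaces unchanged.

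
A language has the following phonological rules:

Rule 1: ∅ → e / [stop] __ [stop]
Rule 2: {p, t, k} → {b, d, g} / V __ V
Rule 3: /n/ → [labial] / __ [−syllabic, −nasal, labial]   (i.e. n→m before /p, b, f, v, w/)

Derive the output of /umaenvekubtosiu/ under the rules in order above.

umaemvegubedosiu

Rule 1 (stop-cluster e-epenthesis): /b/ and /t/ form a stop–stop cluster, so [e] is inserted between them. /umaenvekubtosiu/ → umaenvekubetosiu.
Rule 2 (intervocalic voicing): /k/ is a voiceless stop between vowels /e/ and /u/, so it voices to [g]. /t/ is a voiceless stop between vowels /e/ and /o/, so it voices to [d]. /umaenvekubetosiu/ → umaenvegubedosiu.
Rule 3 (nasal place assimilation): /n/ precedes the labial consonant /v/, so it assimilates in place to [m]. /umaenvegubedosiu/ → umaemvegubedosiu.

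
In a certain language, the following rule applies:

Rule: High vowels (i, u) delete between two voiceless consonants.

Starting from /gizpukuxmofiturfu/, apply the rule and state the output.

/u/ is a high vowel flanked by voiceless consonants /p/ and /k/, so it deletes.
/u/ is a high vowel flanked by voiceless consonants /k/ and /x/, so it deletes.
/i/ is a high vowel flanked by voiceless consonants /f/ and /t/, so it deletes.
The other instances of /i/, /u/ do not occur in the required environment and remain unchanged.
Surface form: [gizpkxmofturfu].

gizpkxmofturfu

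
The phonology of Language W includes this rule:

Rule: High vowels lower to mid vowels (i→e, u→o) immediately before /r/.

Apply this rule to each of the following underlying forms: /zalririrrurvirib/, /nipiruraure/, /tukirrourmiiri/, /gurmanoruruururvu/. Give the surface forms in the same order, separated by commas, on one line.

/zalririrrurvirib/: /i/ is a high vowel immediately before /r/, so it lowers to [e]. /i/ is a high vowel immediately before /r/, so it lowers to [e]. /u/ is a high vowel immediately before /r/, so it lowers to [o]. /i/ is a high vowel immediately before /r/, so it lowers to [e]. → [zalrererrorverib].
/nipiruraure/: /i/ is a high vowel immediately before /r/, so it lowers to [e]. /u/ is a high vowel immediately before /r/, so it lowers to [o]. /u/ is a high vowel immediately before /r/, so it lowers to [o]. → [niperoraore].
/tukirrourmiiri/: /i/ is a high vowel immediately before /r/, so it lowers to [e]. /u/ is a high vowel immediately before /r/, so it lowers to [o]. /i/ is a high vowel immediately before /r/, so it lowers to [e]. → [tukerroormieri].
/gurmanoruruururvu/: /u/ is a high vowel immediately before /r/, so it lowers to [o]. /u/ is a high vowel immediately before /r/, so it lowers to [o]. /u/ is a high vowel immediately before /r/, so it lowers to [o]. /u/ is a high vowel immediately before /r/, so it lowers to [o]. → [gormanororuororvu].

zalrererrorverib, niperoraore, tukerroormieri, gormanororuororvu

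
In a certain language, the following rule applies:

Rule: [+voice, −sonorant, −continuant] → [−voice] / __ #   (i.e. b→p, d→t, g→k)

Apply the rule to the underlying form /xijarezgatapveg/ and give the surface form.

xijarezgatapvek

/g/ is a voiced stop in word-final position, so it devoices to [k].
The other instance of /g/ does not occur in the required environment and remains unchanged.
Surface form: [xijarezgatapvek].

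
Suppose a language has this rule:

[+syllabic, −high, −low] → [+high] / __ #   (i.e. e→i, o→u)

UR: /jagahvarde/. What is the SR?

jagahvardi

/e/ is a mid vowel in word-final position, so it raises to [i].
Surface form: [jagahvardi].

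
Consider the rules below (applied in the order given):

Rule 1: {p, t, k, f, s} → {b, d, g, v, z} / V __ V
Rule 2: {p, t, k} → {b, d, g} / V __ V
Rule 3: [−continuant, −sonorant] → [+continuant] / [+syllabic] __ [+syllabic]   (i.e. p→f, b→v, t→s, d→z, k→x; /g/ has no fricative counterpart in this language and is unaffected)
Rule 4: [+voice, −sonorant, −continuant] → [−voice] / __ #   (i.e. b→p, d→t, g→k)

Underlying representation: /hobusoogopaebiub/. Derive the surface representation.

hovuzoogovaeviup

Rule 1 (intervocalic voicing): /s/ is a voiceless obstruent between vowels /u/ and /o/, so it voices to [z]. /p/ is a voiceless obstruent between vowels /o/ and /a/, so it voices to [b]. /hobusoogopaebiub/ → hobuzoogobaebiub.
Rule 2 (intervocalic voicing): no segment meets the environment; /hobuzoogobaebiub/ is unchanged.
Rule 3 (intervocalic spirantization): /b/ is a stop between vowels /o/ and /u/, so it spirantizes to the fricative [v]. /b/ is a stop between vowels /o/ and /a/, so it spirantizes to the fricative [v]. /b/ is a stop between vowels /e/ and /i/, so it spirantizes to the fricative [v]. /hobuzoogobaebiub/ → hovuzoogovaeviub.
Rule 4 (final devoicing): /b/ is a voiced stop in word-final position, so it devoices to [p]. /hovuzoogovaeviub/ → hovuzoogovaeviup.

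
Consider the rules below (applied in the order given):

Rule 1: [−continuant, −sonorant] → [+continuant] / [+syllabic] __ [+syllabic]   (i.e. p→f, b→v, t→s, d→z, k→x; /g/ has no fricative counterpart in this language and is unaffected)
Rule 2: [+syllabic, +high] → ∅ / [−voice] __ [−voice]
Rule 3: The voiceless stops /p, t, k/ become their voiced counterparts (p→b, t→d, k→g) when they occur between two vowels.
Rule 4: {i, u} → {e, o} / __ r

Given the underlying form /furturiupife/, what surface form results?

fortoriuffe

Rule 1 (intervocalic spirantization): /p/ is a stop between vowels /u/ and /i/, so it spirantizes to the fricative [f]. /furturiupife/ → furturiufife.
Rule 2 (high vowel syncope): /i/ is a high vowel flanked by voiceless consonants /f/ and /f/, so it deletes. /furturiufife/ → furturiuffe.
Rule 3 (intervocalic voicing): no segment meets the environment; /furturiuffe/ is unchanged.
Rule 4 (pre-rhotic lowering): /u/ is a high vowel immediately before /r/, so it lowers to [o]. /u/ is a high vowel immediately before /r/, so it lowers to [o]. /furturiuffe/ → fortoriuffe.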